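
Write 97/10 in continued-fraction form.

Run the Euclidean algorithm on 97 and 10; the successive quotients are the partial quotients a_0, a_1, ... (each step inverts the fractional part left over by the previous one):
  97 = 9*10 + 7, so a_0 = 9.
  10 = 1*7 + 3, so a_1 = 1.
  7 = 2*3 + 1, so a_2 = 2.
  3 = 3*1 + 0, so a_3 = 3.
The remainder reaches 0 after 4 divisions, so the expansion has 4 partial quotients, read off in order.

[9; 1, 2, 3]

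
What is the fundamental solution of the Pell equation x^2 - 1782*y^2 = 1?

(x, y) = (30580901, 724430)

First expand sqrt(1782) as a continued fraction. With x_i = (sqrt(1782) + m_i)/d_i and (m_0, d_0) = (0, 1): a_0 = floor(sqrt(1782)) = 42, since 42^2 = 1764 <= 1782 < 1849 = 43^2.
Iterate m_{i+1} = d_i*a_i - m_i, d_{i+1} = (1782 - m_{i+1}^2)/d_i, a_{i+1} = floor((a_0 + m_{i+1})/d_{i+1}):
  m_1 = 1*42 - 0 = 42, d_1 = (1782 - 42^2)/1 = 18/1 = 18, a_1 = floor((42 + 42)/18) = 4.
  m_2 = 18*4 - 42 = 30, d_2 = (1782 - 30^2)/18 = 882/18 = 49, a_2 = floor((42 + 30)/49) = 1.
  m_3 = 49*1 - 30 = 19, d_3 = (1782 - 19^2)/49 = 1421/49 = 29, a_3 = floor((42 + 19)/29) = 2.
  m_4 = 29*2 - 19 = 39, d_4 = (1782 - 39^2)/29 = 261/29 = 9, a_4 = floor((42 + 39)/9) = 9.
  m_5 = 9*9 - 39 = 42, d_5 = (1782 - 42^2)/9 = 18/9 = 2, a_5 = floor((42 + 42)/2) = 42.
  m_6 = 2*42 - 42 = 42, d_6 = (1782 - 42^2)/2 = 18/2 = 9, a_6 = floor((42 + 42)/9) = 9.
  m_7 = 9*9 - 42 = 39, d_7 = (1782 - 39^2)/9 = 261/9 = 29, a_7 = floor((42 + 39)/29) = 2.
  m_8 = 29*2 - 39 = 19, d_8 = (1782 - 19^2)/29 = 1421/29 = 49, a_8 = floor((42 + 19)/49) = 1.
  m_9 = 49*1 - 19 = 30, d_9 = (1782 - 30^2)/49 = 882/49 = 18, a_9 = floor((42 + 30)/18) = 4.
  m_10 = 18*4 - 30 = 42, d_10 = (1782 - 42^2)/18 = 18/18 = 1, a_10 = floor((42 + 42)/1) = 84.
  m_11 = 1*84 - 42 = 42, d_11 = (1782 - 42^2)/1 = 18/1 = 18: (m_11, d_11) = (m_1, d_1) = (42, 18), so from here the quotients repeat a_1, ..., a_10; the period length is 10.
So sqrt(1782) = [42; (4, 1, 2, 9, 42, 9, 2, 1, 4, 84)] with period length k = 10.
k is even, so the fundamental solution of x^2 - 1782y^2 = 1 is (p_{k-1}, q_{k-1}) = (p_9, q_9); compute convergents through index 9.
Convergents (p_i = a_i*p_{i-1} + p_{i-2}, q_i = a_i*q_{i-1} + q_{i-2} with p_{-2}=0, p_{-1}=1, q_{-2}=1, q_{-1}=0):
  i=0: a_0=42, p_0 = 42*1 + 0 = 42, q_0 = 42*0 + 1 = 1.
  i=1: a_1=4, p_1 = 4*42 + 1 = 169, q_1 = 4*1 + 0 = 4.
  i=2: a_2=1, p_2 = 1*169 + 42 = 211, q_2 = 1*4 + 1 = 5.
  i=3: a_3=2, p_3 = 2*211 + 169 = 591, q_3 = 2*5 + 4 = 14.
  i=4: a_4=9, p_4 = 9*591 + 211 = 5530, q_4 = 9*14 + 5 = 131.
  i=5: a_5=42, p_5 = 42*5530 + 591 = 232851, q_5 = 42*131 + 14 = 5516.
  i=6: a_6=9, p_6 = 9*232851 + 5530 = 2101189, q_6 = 9*5516 + 131 = 49775.
  i=7: a_7=2, p_7 = 2*2101189 + 232851 = 4435229, q_7 = 2*49775 + 5516 = 105066.
  i=8: a_8=1, p_8 = 1*4435229 + 2101189 = 6536418, q_8 = 1*105066 + 49775 = 154841.
  i=9: a_9=4, p_9 = 4*6536418 + 4435229 = 30580901, q_9 = 4*154841 + 105066 = 724430.
Check: 30580901^2 - 1782*724430^2 = 935191505971801 - 935191505971800 = 1, so (x, y) = (30580901, 724430) solves the equation, and by the theorem it is the least positive solution.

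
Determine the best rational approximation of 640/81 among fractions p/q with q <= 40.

79/10

Expand x = 640/81 as a continued fraction with the Euclidean algorithm:
  640 = 7*81 + 73, so a_0 = 7.
  81 = 1*73 + 8, so a_1 = 1.
  73 = 9*8 + 1, so a_2 = 9.
  8 = 8*1 + 0, so a_3 = 8.
so x = [7; 1, 9, 8].
Convergents (p_i = a_i*p_{i-1} + p_{i-2}, q_i = a_i*q_{i-1} + q_{i-2} with p_{-2}=0, p_{-1}=1, q_{-2}=1, q_{-1}=0), until the denominator exceeds 40:
  i=0: a_0=7, p_0 = 7*1 + 0 = 7, q_0 = 7*0 + 1 = 1.
  i=1: a_1=1, p_1 = 1*7 + 1 = 8, q_1 = 1*1 + 0 = 1.
  i=2: a_2=9, p_2 = 9*8 + 7 = 79, q_2 = 9*1 + 1 = 10.
  i=3: a_3=8, p_3 = 8*79 + 8 = 640, q_3 = 8*10 + 1 = 81.
q_3 = 81 > 40, so the last convergent with denominator <= 40 is p_2/q_2 = 79/10.
The closest fraction with denominator <= 40 is either p_2/q_2 or the intermediate fraction (k*p_2 + p_1)/(k*q_2 + q_1) with the largest k >= 1 whose denominator stays <= 40; these approach x as k grows, and every other convergent or intermediate fraction in range is farther away.
Largest k: floor((40 - q_1)/q_2) = floor((40 - 1)/10) = 3.
That gives (3*79 + 8)/(3*10 + 1) = 245/31.
Compare the errors: |x - 79/10| = |640*10 - 79*81|/(81*10) = 1/810, and |x - 245/31| = |640*31 - 245*81|/(81*31) = 5/2511.
Cross-multiplying, 1*2511 = 2511 < 4050 = 5*810, so 1/810 is smaller: the convergent 79/10 is closer to x than 245/31.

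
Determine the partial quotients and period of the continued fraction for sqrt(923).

Write x_i = (sqrt(923) + m_i)/d_i with (m_0, d_0) = (0, 1). a_0 = floor(sqrt(923)) = 30, since 30^2 = 900 <= 923 < 961 = 31^2.
Iterate m_{i+1} = d_i*a_i - m_i, d_{i+1} = (923 - m_{i+1}^2)/d_i, a_{i+1} = floor((a_0 + m_{i+1})/d_{i+1}):
  m_1 = 1*30 - 0 = 30, d_1 = (923 - 30^2)/1 = 23/1 = 23, a_1 = floor((30 + 30)/23) = 2.
  m_2 = 23*2 - 30 = 16, d_2 = (923 - 16^2)/23 = 667/23 = 29, a_2 = floor((30 + 16)/29) = 1.
  m_3 = 29*1 - 16 = 13, d_3 = (923 - 13^2)/29 = 754/29 = 26, a_3 = floor((30 + 13)/26) = 1.
  m_4 = 26*1 - 13 = 13, d_4 = (923 - 13^2)/26 = 754/26 = 29, a_4 = floor((30 + 13)/29) = 1.
  m_5 = 29*1 - 13 = 16, d_5 = (923 - 16^2)/29 = 667/29 = 23, a_5 = floor((30 + 16)/23) = 2.
  m_6 = 23*2 - 16 = 30, d_6 = (923 - 30^2)/23 = 23/23 = 1, a_6 = floor((30 + 30)/1) = 60.
  m_7 = 1*60 - 30 = 30, d_7 = (923 - 30^2)/1 = 23/1 = 23: (m_7, d_7) = (m_1, d_1) = (30, 23), so from here the quotients repeat a_1, ..., a_6; the period length is 6.
Hence the expansion of sqrt(923) is a_0 = 30 followed by the repeating block 2, 1, 1, 1, 2, 60 (period 6).

[30; (2, 1, 1, 1, 2, 60)]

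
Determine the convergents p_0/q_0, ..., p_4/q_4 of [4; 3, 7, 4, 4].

Using the convergent recurrence p_i = a_i*p_{i-1} + p_{i-2}, q_i = a_i*q_{i-1} + q_{i-2} with p_{-2}=0, p_{-1}=1, q_{-2}=1, q_{-1}=0:
  i=0: a_0=4, p_0 = 4*1 + 0 = 4, q_0 = 4*0 + 1 = 1.
  i=1: a_1=3, p_1 = 3*4 + 1 = 13, q_1 = 3*1 + 0 = 3.
  i=2: a_2=7, p_2 = 7*13 + 4 = 95, q_2 = 7*3 + 1 = 22.
  i=3: a_3=4, p_3 = 4*95 + 13 = 393, q_3 = 4*22 + 3 = 91.
  i=4: a_4=4, p_4 = 4*393 + 95 = 1667, q_4 = 4*91 + 22 = 386.

4/1, 13/3, 95/22, 393/91, 1667/386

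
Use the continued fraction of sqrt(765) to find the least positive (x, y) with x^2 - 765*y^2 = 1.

First expand sqrt(765) as a continued fraction. With x_i = (sqrt(765) + m_i)/d_i and (m_0, d_0) = (0, 1): a_0 = floor(sqrt(765)) = 27, since 27^2 = 729 <= 765 < 784 = 28^2.
Iterate m_{i+1} = d_i*a_i - m_i, d_{i+1} = (765 - m_{i+1}^2)/d_i, a_{i+1} = floor((a_0 + m_{i+1})/d_{i+1}):
  m_1 = 1*27 - 0 = 27, d_1 = (765 - 27^2)/1 = 36/1 = 36, a_1 = floor((27 + 27)/36) = 1.
  m_2 = 36*1 - 27 = 9, d_2 = (765 - 9^2)/36 = 684/36 = 19, a_2 = floor((27 + 9)/19) = 1.
  m_3 = 19*1 - 9 = 10, d_3 = (765 - 10^2)/19 = 665/19 = 35, a_3 = floor((27 + 10)/35) = 1.
  m_4 = 35*1 - 10 = 25, d_4 = (765 - 25^2)/35 = 140/35 = 4, a_4 = floor((27 + 25)/4) = 13.
  m_5 = 4*13 - 25 = 27, d_5 = (765 - 27^2)/4 = 36/4 = 9, a_5 = floor((27 + 27)/9) = 6.
  m_6 = 9*6 - 27 = 27, d_6 = (765 - 27^2)/9 = 36/9 = 4, a_6 = floor((27 + 27)/4) = 13.
  m_7 = 4*13 - 27 = 25, d_7 = (765 - 25^2)/4 = 140/4 = 35, a_7 = floor((27 + 25)/35) = 1.
  m_8 = 35*1 - 25 = 10, d_8 = (765 - 10^2)/35 = 665/35 = 19, a_8 = floor((27 + 10)/19) = 1.
  m_9 = 19*1 - 10 = 9, d_9 = (765 - 9^2)/19 = 684/19 = 36, a_9 = floor((27 + 9)/36) = 1.
  m_10 = 36*1 - 9 = 27, d_10 = (765 - 27^2)/36 = 36/36 = 1, a_10 = floor((27 + 27)/1) = 54.
  m_11 = 1*54 - 27 = 27, d_11 = (765 - 27^2)/1 = 36/1 = 36: (m_11, d_11) = (m_1, d_1) = (27, 36), so from here the quotients repeat a_1, ..., a_10; the period length is 10.
So sqrt(765) = [27; (1, 1, 1, 13, 6, 13, 1, 1, 1, 54)] with period length k = 10.
k is even, so the fundamental solution of x^2 - 765y^2 = 1 is (p_{k-1}, q_{k-1}) = (p_9, q_9); compute convergents through index 9.
Convergents (p_i = a_i*p_{i-1} + p_{i-2}, q_i = a_i*q_{i-1} + q_{i-2} with p_{-2}=0, p_{-1}=1, q_{-2}=1, q_{-1}=0):
  i=0: a_0=27, p_0 = 27*1 + 0 = 27, q_0 = 27*0 + 1 = 1.
  i=1: a_1=1, p_1 = 1*27 + 1 = 28, q_1 = 1*1 + 0 = 1.
  i=2: a_2=1, p_2 = 1*28 + 27 = 55, q_2 = 1*1 + 1 = 2.
  i=3: a_3=1, p_3 = 1*55 + 28 = 83, q_3 = 1*2 + 1 = 3.
  i=4: a_4=13, p_4 = 13*83 + 55 = 1134, q_4 = 13*3 + 2 = 41.
  i=5: a_5=6, p_5 = 6*1134 + 83 = 6887, q_5 = 6*41 + 3 = 249.
  i=6: a_6=13, p_6 = 13*6887 + 1134 = 90665, q_6 = 13*249 + 41 = 3278.
  i=7: a_7=1, p_7 = 1*90665 + 6887 = 97552, q_7 = 1*3278 + 249 = 3527.
  i=8: a_8=1, p_8 = 1*97552 + 90665 = 188217, q_8 = 1*3527 + 3278 = 6805.
  i=9: a_9=1, p_9 = 1*188217 + 97552 = 285769, q_9 = 1*6805 + 3527 = 10332.
Check: 285769^2 - 765*10332^2 = 81663921361 - 81663921360 = 1, so (x, y) = (285769, 10332) solves the equation, and by the theorem it is the least positive solution.

(x, y) = (285769, 10332)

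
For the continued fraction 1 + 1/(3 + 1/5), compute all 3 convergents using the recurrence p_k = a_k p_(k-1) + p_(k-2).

1/1, 4/3, 21/16

Using the convergent recurrence p_i = a_i*p_{i-1} + p_{i-2}, q_i = a_i*q_{i-1} + q_{i-2} with p_{-2}=0, p_{-1}=1, q_{-2}=1, q_{-1}=0:
  i=0: a_0=1, p_0 = 1*1 + 0 = 1, q_0 = 1*0 + 1 = 1.
  i=1: a_1=3, p_1 = 3*1 + 1 = 4, q_1 = 3*1 + 0 = 3.
  i=2: a_2=5, p_2 = 5*4 + 1 = 21, q_2 = 5*3 + 1 = 16.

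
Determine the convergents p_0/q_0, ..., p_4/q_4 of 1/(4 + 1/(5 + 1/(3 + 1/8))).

Using the convergent recurrence p_i = a_i*p_{i-1} + p_{i-2}, q_i = a_i*q_{i-1} + q_{i-2} with p_{-2}=0, p_{-1}=1, q_{-2}=1, q_{-1}=0:
  i=0: a_0=0, p_0 = 0*1 + 0 = 0, q_0 = 0*0 + 1 = 1.
  i=1: a_1=4, p_1 = 4*0 + 1 = 1, q_1 = 4*1 + 0 = 4.
  i=2: a_2=5, p_2 = 5*1 + 0 = 5, q_2 = 5*4 + 1 = 21.
  i=3: a_3=3, p_3 = 3*5 + 1 = 16, q_3 = 3*21 + 4 = 67.
  i=4: a_4=8, p_4 = 8*16 + 5 = 133, q_4 = 8*67 + 21 = 557.

0/1, 1/4, 5/21, 16/67, 133/557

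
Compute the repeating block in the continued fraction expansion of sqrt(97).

Write x_i = (sqrt(97) + m_i)/d_i with (m_0, d_0) = (0, 1). a_0 = floor(sqrt(97)) = 9, since 9^2 = 81 <= 97 < 100 = 10^2.
Iterate m_{i+1} = d_i*a_i - m_i, d_{i+1} = (97 - m_{i+1}^2)/d_i, a_{i+1} = floor((a_0 + m_{i+1})/d_{i+1}):
  m_1 = 1*9 - 0 = 9, d_1 = (97 - 9^2)/1 = 16/1 = 16, a_1 = floor((9 + 9)/16) = 1.
  m_2 = 16*1 - 9 = 7, d_2 = (97 - 7^2)/16 = 48/16 = 3, a_2 = floor((9 + 7)/3) = 5.
  m_3 = 3*5 - 7 = 8, d_3 = (97 - 8^2)/3 = 33/3 = 11, a_3 = floor((9 + 8)/11) = 1.
  m_4 = 11*1 - 8 = 3, d_4 = (97 - 3^2)/11 = 88/11 = 8, a_4 = floor((9 + 3)/8) = 1.
  m_5 = 8*1 - 3 = 5, d_5 = (97 - 5^2)/8 = 72/8 = 9, a_5 = floor((9 + 5)/9) = 1.
  m_6 = 9*1 - 5 = 4, d_6 = (97 - 4^2)/9 = 81/9 = 9, a_6 = floor((9 + 4)/9) = 1.
  m_7 = 9*1 - 4 = 5, d_7 = (97 - 5^2)/9 = 72/9 = 8, a_7 = floor((9 + 5)/8) = 1.
  m_8 = 8*1 - 5 = 3, d_8 = (97 - 3^2)/8 = 88/8 = 11, a_8 = floor((9 + 3)/11) = 1.
  m_9 = 11*1 - 3 = 8, d_9 = (97 - 8^2)/11 = 33/11 = 3, a_9 = floor((9 + 8)/3) = 5.
  m_10 = 3*5 - 8 = 7, d_10 = (97 - 7^2)/3 = 48/3 = 16, a_10 = floor((9 + 7)/16) = 1.
  m_11 = 16*1 - 7 = 9, d_11 = (97 - 9^2)/16 = 16/16 = 1, a_11 = floor((9 + 9)/1) = 18.
  m_12 = 1*18 - 9 = 9, d_12 = (97 - 9^2)/1 = 16/1 = 16: (m_12, d_12) = (m_1, d_1) = (9, 16), so from here the quotients repeat a_1, ..., a_11; the period length is 11.
Hence the expansion of sqrt(97) is a_0 = 9 followed by the repeating block 1, 5, 1, 1, 1, 1, 1, 1, 5, 1, 18 (period 11).

[9; (1, 5, 1, 1, 1, 1, 1, 1, 5, 1, 18)]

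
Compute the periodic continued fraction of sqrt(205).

[14; (3, 6, 1, 4, 1, 6, 3, 28)]

Write x_i = (sqrt(205) + m_i)/d_i with (m_0, d_0) = (0, 1). a_0 = floor(sqrt(205)) = 14, since 14^2 = 196 <= 205 < 225 = 15^2.
Iterate m_{i+1} = d_i*a_i - m_i, d_{i+1} = (205 - m_{i+1}^2)/d_i, a_{i+1} = floor((a_0 + m_{i+1})/d_{i+1}):
  m_1 = 1*14 - 0 = 14, d_1 = (205 - 14^2)/1 = 9/1 = 9, a_1 = floor((14 + 14)/9) = 3.
  m_2 = 9*3 - 14 = 13, d_2 = (205 - 13^2)/9 = 36/9 = 4, a_2 = floor((14 + 13)/4) = 6.
  m_3 = 4*6 - 13 = 11, d_3 = (205 - 11^2)/4 = 84/4 = 21, a_3 = floor((14 + 11)/21) = 1.
  m_4 = 21*1 - 11 = 10, d_4 = (205 - 10^2)/21 = 105/21 = 5, a_4 = floor((14 + 10)/5) = 4.
  m_5 = 5*4 - 10 = 10, d_5 = (205 - 10^2)/5 = 105/5 = 21, a_5 = floor((14 + 10)/21) = 1.
  m_6 = 21*1 - 10 = 11, d_6 = (205 - 11^2)/21 = 84/21 = 4, a_6 = floor((14 + 11)/4) = 6.
  m_7 = 4*6 - 11 = 13, d_7 = (205 - 13^2)/4 = 36/4 = 9, a_7 = floor((14 + 13)/9) = 3.
  m_8 = 9*3 - 13 = 14, d_8 = (205 - 14^2)/9 = 9/9 = 1, a_8 = floor((14 + 14)/1) = 28.
  m_9 = 1*28 - 14 = 14, d_9 = (205 - 14^2)/1 = 9/1 = 9: (m_9, d_9) = (m_1, d_1) = (14, 9), so from here the quotients repeat a_1, ..., a_8; the period length is 8.
Hence the expansion of sqrt(205) is a_0 = 14 followed by the repeating block 3, 6, 1, 4, 1, 6, 3, 28 (period 8).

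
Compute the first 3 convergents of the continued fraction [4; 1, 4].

Using the convergent recurrence p_i = a_i*p_{i-1} + p_{i-2}, q_i = a_i*q_{i-1} + q_{i-2} with p_{-2}=0, p_{-1}=1, q_{-2}=1, q_{-1}=0:
  i=0: a_0=4, p_0 = 4*1 + 0 = 4, q_0 = 4*0 + 1 = 1.
  i=1: a_1=1, p_1 = 1*4 + 1 = 5, q_1 = 1*1 + 0 = 1.
  i=2: a_2=4, p_2 = 4*5 + 4 = 24, q_2 = 4*1 + 1 = 5.

4/1, 5/1, 24/5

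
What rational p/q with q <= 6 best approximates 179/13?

Expand x = 179/13 as a continued fraction with the Euclidean algorithm:
  179 = 13*13 + 10, so a_0 = 13.
  13 = 1*10 + 3, so a_1 = 1.
  10 = 3*3 + 1, so a_2 = 3.
  3 = 3*1 + 0, so a_3 = 3.
so x = [13; 1, 3, 3].
Convergents (p_i = a_i*p_{i-1} + p_{i-2}, q_i = a_i*q_{i-1} + q_{i-2} with p_{-2}=0, p_{-1}=1, q_{-2}=1, q_{-1}=0), until the denominator exceeds 6:
  i=0: a_0=13, p_0 = 13*1 + 0 = 13, q_0 = 13*0 + 1 = 1.
  i=1: a_1=1, p_1 = 1*13 + 1 = 14, q_1 = 1*1 + 0 = 1.
  i=2: a_2=3, p_2 = 3*14 + 13 = 55, q_2 = 3*1 + 1 = 4.
  i=3: a_3=3, p_3 = 3*55 + 14 = 179, q_3 = 3*4 + 1 = 13.
q_3 = 13 > 6, so the last convergent with denominator <= 6 is p_2/q_2 = 55/4.
The closest fraction with denominator <= 6 is either p_2/q_2 or the intermediate fraction (k*p_2 + p_1)/(k*q_2 + q_1) with the largest k >= 1 whose denominator stays <= 6; these approach x as k grows, and every other convergent or intermediate fraction in range is farther away.
Largest k: floor((6 - q_1)/q_2) = floor((6 - 1)/4) = 1.
That gives (1*55 + 14)/(1*4 + 1) = 69/5.
Compare the errors: |x - 55/4| = |179*4 - 55*13|/(13*4) = 1/52, and |x - 69/5| = |179*5 - 69*13|/(13*5) = 2/65.
Cross-multiplying, 1*65 = 65 < 104 = 2*52, so 1/52 is smaller: the convergent 55/4 is closer to x than 69/5.

55/4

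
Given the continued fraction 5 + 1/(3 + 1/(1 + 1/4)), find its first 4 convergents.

5/1, 16/3, 21/4, 100/19

Using the convergent recurrence p_i = a_i*p_{i-1} + p_{i-2}, q_i = a_i*q_{i-1} + q_{i-2} with p_{-2}=0, p_{-1}=1, q_{-2}=1, q_{-1}=0:
  i=0: a_0=5, p_0 = 5*1 + 0 = 5, q_0 = 5*0 + 1 = 1.
  i=1: a_1=3, p_1 = 3*5 + 1 = 16, q_1 = 3*1 + 0 = 3.
  i=2: a_2=1, p_2 = 1*16 + 5 = 21, q_2 = 1*3 + 1 = 4.
  i=3: a_3=4, p_3 = 4*21 + 16 = 100, q_3 = 4*4 + 3 = 19.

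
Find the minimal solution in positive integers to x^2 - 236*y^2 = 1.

First expand sqrt(236) as a continued fraction. With x_i = (sqrt(236) + m_i)/d_i and (m_0, d_0) = (0, 1): a_0 = floor(sqrt(236)) = 15, since 15^2 = 225 <= 236 < 256 = 16^2.
Iterate m_{i+1} = d_i*a_i - m_i, d_{i+1} = (236 - m_{i+1}^2)/d_i, a_{i+1} = floor((a_0 + m_{i+1})/d_{i+1}):
  m_1 = 1*15 - 0 = 15, d_1 = (236 - 15^2)/1 = 11/1 = 11, a_1 = floor((15 + 15)/11) = 2.
  m_2 = 11*2 - 15 = 7, d_2 = (236 - 7^2)/11 = 187/11 = 17, a_2 = floor((15 + 7)/17) = 1.
  m_3 = 17*1 - 7 = 10, d_3 = (236 - 10^2)/17 = 136/17 = 8, a_3 = floor((15 + 10)/8) = 3.
  m_4 = 8*3 - 10 = 14, d_4 = (236 - 14^2)/8 = 40/8 = 5, a_4 = floor((15 + 14)/5) = 5.
  m_5 = 5*5 - 14 = 11, d_5 = (236 - 11^2)/5 = 115/5 = 23, a_5 = floor((15 + 11)/23) = 1.
  m_6 = 23*1 - 11 = 12, d_6 = (236 - 12^2)/23 = 92/23 = 4, a_6 = floor((15 + 12)/4) = 6.
  m_7 = 4*6 - 12 = 12, d_7 = (236 - 12^2)/4 = 92/4 = 23, a_7 = floor((15 + 12)/23) = 1.
  m_8 = 23*1 - 12 = 11, d_8 = (236 - 11^2)/23 = 115/23 = 5, a_8 = floor((15 + 11)/5) = 5.
  m_9 = 5*5 - 11 = 14, d_9 = (236 - 14^2)/5 = 40/5 = 8, a_9 = floor((15 + 14)/8) = 3.
  m_10 = 8*3 - 14 = 10, d_10 = (236 - 10^2)/8 = 136/8 = 17, a_10 = floor((15 + 10)/17) = 1.
  m_11 = 17*1 - 10 = 7, d_11 = (236 - 7^2)/17 = 187/17 = 11, a_11 = floor((15 + 7)/11) = 2.
  m_12 = 11*2 - 7 = 15, d_12 = (236 - 15^2)/11 = 11/11 = 1, a_12 = floor((15 + 15)/1) = 30.
  m_13 = 1*30 - 15 = 15, d_13 = (236 - 15^2)/1 = 11/1 = 11: (m_13, d_13) = (m_1, d_1) = (15, 11), so from here the quotients repeat a_1, ..., a_12; the period length is 12.
So sqrt(236) = [15; (2, 1, 3, 5, 1, 6, 1, 5, 3, 1, 2, 30)] with period length k = 12.
k is even, so the fundamental solution of x^2 - 236y^2 = 1 is (p_{k-1}, q_{k-1}) = (p_11, q_11); compute convergents through index 11.
Convergents (p_i = a_i*p_{i-1} + p_{i-2}, q_i = a_i*q_{i-1} + q_{i-2} with p_{-2}=0, p_{-1}=1, q_{-2}=1, q_{-1}=0):
  i=0: a_0=15, p_0 = 15*1 + 0 = 15, q_0 = 15*0 + 1 = 1.
  i=1: a_1=2, p_1 = 2*15 + 1 = 31, q_1 = 2*1 + 0 = 2.
  i=2: a_2=1, p_2 = 1*31 + 15 = 46, q_2 = 1*2 + 1 = 3.
  i=3: a_3=3, p_3 = 3*46 + 31 = 169, q_3 = 3*3 + 2 = 11.
  i=4: a_4=5, p_4 = 5*169 + 46 = 891, q_4 = 5*11 + 3 = 58.
  i=5: a_5=1, p_5 = 1*891 + 169 = 1060, q_5 = 1*58 + 11 = 69.
  i=6: a_6=6, p_6 = 6*1060 + 891 = 7251, q_6 = 6*69 + 58 = 472.
  i=7: a_7=1, p_7 = 1*7251 + 1060 = 8311, q_7 = 1*472 + 69 = 541.
  i=8: a_8=5, p_8 = 5*8311 + 7251 = 48806, q_8 = 5*541 + 472 = 3177.
  i=9: a_9=3, p_9 = 3*48806 + 8311 = 154729, q_9 = 3*3177 + 541 = 10072.
  i=10: a_10=1, p_10 = 1*154729 + 48806 = 203535, q_10 = 1*10072 + 3177 = 13249.
  i=11: a_11=2, p_11 = 2*203535 + 154729 = 561799, q_11 = 2*13249 + 10072 = 36570.
Check: 561799^2 - 236*36570^2 = 315618116401 - 315618116400 = 1, so (x, y) = (561799, 36570) solves the equation, and by the theorem it is the least positive solution.

(x, y) = (561799, 36570)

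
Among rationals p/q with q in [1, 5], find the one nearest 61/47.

4/3

Expand x = 61/47 as a continued fraction with the Euclidean algorithm:
  61 = 1*47 + 14, so a_0 = 1.
  47 = 3*14 + 5, so a_1 = 3.
  14 = 2*5 + 4, so a_2 = 2.
  5 = 1*4 + 1, so a_3 = 1.
  4 = 4*1 + 0, so a_4 = 4.
so x = [1; 3, 2, 1, 4].
Convergents (p_i = a_i*p_{i-1} + p_{i-2}, q_i = a_i*q_{i-1} + q_{i-2} with p_{-2}=0, p_{-1}=1, q_{-2}=1, q_{-1}=0), until the denominator exceeds 5:
  i=0: a_0=1, p_0 = 1*1 + 0 = 1, q_0 = 1*0 + 1 = 1.
  i=1: a_1=3, p_1 = 3*1 + 1 = 4, q_1 = 3*1 + 0 = 3.
  i=2: a_2=2, p_2 = 2*4 + 1 = 9, q_2 = 2*3 + 1 = 7.
q_2 = 7 > 5, so the last convergent with denominator <= 5 is p_1/q_1 = 4/3.
The closest fraction with denominator <= 5 is either p_1/q_1 or the intermediate fraction (k*p_1 + p_0)/(k*q_1 + q_0) with the largest k >= 1 whose denominator stays <= 5; these approach x as k grows, and every other convergent or intermediate fraction in range is farther away.
Largest k: floor((5 - q_0)/q_1) = floor((5 - 1)/3) = 1.
That gives (1*4 + 1)/(1*3 + 1) = 5/4.
Compare the errors: |x - 4/3| = |61*3 - 4*47|/(47*3) = 5/141, and |x - 5/4| = |61*4 - 5*47|/(47*4) = 9/188.
Cross-multiplying, 5*188 = 940 < 1269 = 9*141, so 5/141 is smaller: the convergent 4/3 is closer to x than 5/4.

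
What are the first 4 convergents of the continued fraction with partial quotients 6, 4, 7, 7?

6/1, 25/4, 181/29, 1292/207

Using the convergent recurrence p_i = a_i*p_{i-1} + p_{i-2}, q_i = a_i*q_{i-1} + q_{i-2} with p_{-2}=0, p_{-1}=1, q_{-2}=1, q_{-1}=0:
  i=0: a_0=6, p_0 = 6*1 + 0 = 6, q_0 = 6*0 + 1 = 1.
  i=1: a_1=4, p_1 = 4*6 + 1 = 25, q_1 = 4*1 + 0 = 4.
  i=2: a_2=7, p_2 = 7*25 + 6 = 181, q_2 = 7*4 + 1 = 29.
  i=3: a_3=7, p_3 = 7*181 + 25 = 1292, q_3 = 7*29 + 4 = 207.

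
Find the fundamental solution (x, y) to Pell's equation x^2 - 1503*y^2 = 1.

First expand sqrt(1503) as a continued fraction. With x_i = (sqrt(1503) + m_i)/d_i and (m_0, d_0) = (0, 1): a_0 = floor(sqrt(1503)) = 38, since 38^2 = 1444 <= 1503 < 1521 = 39^2.
Iterate m_{i+1} = d_i*a_i - m_i, d_{i+1} = (1503 - m_{i+1}^2)/d_i, a_{i+1} = floor((a_0 + m_{i+1})/d_{i+1}):
  m_1 = 1*38 - 0 = 38, d_1 = (1503 - 38^2)/1 = 59/1 = 59, a_1 = floor((38 + 38)/59) = 1.
  m_2 = 59*1 - 38 = 21, d_2 = (1503 - 21^2)/59 = 1062/59 = 18, a_2 = floor((38 + 21)/18) = 3.
  m_3 = 18*3 - 21 = 33, d_3 = (1503 - 33^2)/18 = 414/18 = 23, a_3 = floor((38 + 33)/23) = 3.
  m_4 = 23*3 - 33 = 36, d_4 = (1503 - 36^2)/23 = 207/23 = 9, a_4 = floor((38 + 36)/9) = 8.
  m_5 = 9*8 - 36 = 36, d_5 = (1503 - 36^2)/9 = 207/9 = 23, a_5 = floor((38 + 36)/23) = 3.
  m_6 = 23*3 - 36 = 33, d_6 = (1503 - 33^2)/23 = 414/23 = 18, a_6 = floor((38 + 33)/18) = 3.
  m_7 = 18*3 - 33 = 21, d_7 = (1503 - 21^2)/18 = 1062/18 = 59, a_7 = floor((38 + 21)/59) = 1.
  m_8 = 59*1 - 21 = 38, d_8 = (1503 - 38^2)/59 = 59/59 = 1, a_8 = floor((38 + 38)/1) = 76.
  m_9 = 1*76 - 38 = 38, d_9 = (1503 - 38^2)/1 = 59/1 = 59: (m_9, d_9) = (m_1, d_1) = (38, 59), so from here the quotients repeat a_1, ..., a_8; the period length is 8.
So sqrt(1503) = [38; (1, 3, 3, 8, 3, 3, 1, 76)] with period length k = 8.
k is even, so the fundamental solution of x^2 - 1503y^2 = 1 is (p_{k-1}, q_{k-1}) = (p_7, q_7); compute convergents through index 7.
Convergents (p_i = a_i*p_{i-1} + p_{i-2}, q_i = a_i*q_{i-1} + q_{i-2} with p_{-2}=0, p_{-1}=1, q_{-2}=1, q_{-1}=0):
  i=0: a_0=38, p_0 = 38*1 + 0 = 38, q_0 = 38*0 + 1 = 1.
  i=1: a_1=1, p_1 = 1*38 + 1 = 39, q_1 = 1*1 + 0 = 1.
  i=2: a_2=3, p_2 = 3*39 + 38 = 155, q_2 = 3*1 + 1 = 4.
  i=3: a_3=3, p_3 = 3*155 + 39 = 504, q_3 = 3*4 + 1 = 13.
  i=4: a_4=8, p_4 = 8*504 + 155 = 4187, q_4 = 8*13 + 4 = 108.
  i=5: a_5=3, p_5 = 3*4187 + 504 = 13065, q_5 = 3*108 + 13 = 337.
  i=6: a_6=3, p_6 = 3*13065 + 4187 = 43382, q_6 = 3*337 + 108 = 1119.
  i=7: a_7=1, p_7 = 1*43382 + 13065 = 56447, q_7 = 1*1119 + 337 = 1456.
Check: 56447^2 - 1503*1456^2 = 3186263809 - 3186263808 = 1, so (x, y) = (56447, 1456) solves the equation, and by the theorem it is the least positive solution.

(x, y) = (56447, 1456)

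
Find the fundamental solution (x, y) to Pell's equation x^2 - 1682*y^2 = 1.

(x, y) = (3363, 82)

First expand sqrt(1682) as a continued fraction. With x_i = (sqrt(1682) + m_i)/d_i and (m_0, d_0) = (0, 1): a_0 = floor(sqrt(1682)) = 41, since 41^2 = 1681 <= 1682 < 1764 = 42^2.
Iterate m_{i+1} = d_i*a_i - m_i, d_{i+1} = (1682 - m_{i+1}^2)/d_i, a_{i+1} = floor((a_0 + m_{i+1})/d_{i+1}):
  m_1 = 1*41 - 0 = 41, d_1 = (1682 - 41^2)/1 = 1/1 = 1, a_1 = floor((41 + 41)/1) = 82.
  m_2 = 1*82 - 41 = 41, d_2 = (1682 - 41^2)/1 = 1/1 = 1: (m_2, d_2) = (m_1, d_1) = (41, 1), so from here the quotient a_1 repeats; the period length is 1.
So sqrt(1682) = [41; (82)] with period length k = 1.
k is odd, so (p_{k-1}, q_{k-1}) only solves x^2 - 1682y^2 = -1 and the fundamental solution of x^2 - 1682y^2 = 1 is (p_{2k-1}, q_{2k-1}) = (p_1, q_1); compute convergents through index 1, running through the period twice.
Convergents (p_i = a_i*p_{i-1} + p_{i-2}, q_i = a_i*q_{i-1} + q_{i-2} with p_{-2}=0, p_{-1}=1, q_{-2}=1, q_{-1}=0):
  i=0: a_0=41, p_0 = 41*1 + 0 = 41, q_0 = 41*0 + 1 = 1.
  i=1: a_1=82, p_1 = 82*41 + 1 = 3363, q_1 = 82*1 + 0 = 82.
Indeed p_0^2 - 1682*q_0^2 = 1681 - 1682 = -1, not +1.
Check: 3363^2 - 1682*82^2 = 11309769 - 11309768 = 1, so (x, y) = (3363, 82) solves the equation, and by the theorem it is the least positive solution.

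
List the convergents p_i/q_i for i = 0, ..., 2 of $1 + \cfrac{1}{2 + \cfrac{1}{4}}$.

1/1, 3/2, 13/9

Using the convergent recurrence p_i = a_i*p_{i-1} + p_{i-2}, q_i = a_i*q_{i-1} + q_{i-2} with p_{-2}=0, p_{-1}=1, q_{-2}=1, q_{-1}=0:
  i=0: a_0=1, p_0 = 1*1 + 0 = 1, q_0 = 1*0 + 1 = 1.
  i=1: a_1=2, p_1 = 2*1 + 1 = 3, q_1 = 2*1 + 0 = 2.
  i=2: a_2=4, p_2 = 4*3 + 1 = 13, q_2 = 4*2 + 1 = 9.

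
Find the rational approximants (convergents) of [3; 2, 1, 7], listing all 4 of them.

3/1, 7/2, 10/3, 77/23

Using the convergent recurrence p_i = a_i*p_{i-1} + p_{i-2}, q_i = a_i*q_{i-1} + q_{i-2} with p_{-2}=0, p_{-1}=1, q_{-2}=1, q_{-1}=0:
  i=0: a_0=3, p_0 = 3*1 + 0 = 3, q_0 = 3*0 + 1 = 1.
  i=1: a_1=2, p_1 = 2*3 + 1 = 7, q_1 = 2*1 + 0 = 2.
  i=2: a_2=1, p_2 = 1*7 + 3 = 10, q_2 = 1*2 + 1 = 3.
  i=3: a_3=7, p_3 = 7*10 + 7 = 77, q_3 = 7*3 + 2 = 23.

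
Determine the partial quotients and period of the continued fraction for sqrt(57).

Write x_i = (sqrt(57) + m_i)/d_i with (m_0, d_0) = (0, 1). a_0 = floor(sqrt(57)) = 7, since 7^2 = 49 <= 57 < 64 = 8^2.
Iterate m_{i+1} = d_i*a_i - m_i, d_{i+1} = (57 - m_{i+1}^2)/d_i, a_{i+1} = floor((a_0 + m_{i+1})/d_{i+1}):
  m_1 = 1*7 - 0 = 7, d_1 = (57 - 7^2)/1 = 8/1 = 8, a_1 = floor((7 + 7)/8) = 1.
  m_2 = 8*1 - 7 = 1, d_2 = (57 - 1^2)/8 = 56/8 = 7, a_2 = floor((7 + 1)/7) = 1.
  m_3 = 7*1 - 1 = 6, d_3 = (57 - 6^2)/7 = 21/7 = 3, a_3 = floor((7 + 6)/3) = 4.
  m_4 = 3*4 - 6 = 6, d_4 = (57 - 6^2)/3 = 21/3 = 7, a_4 = floor((7 + 6)/7) = 1.
  m_5 = 7*1 - 6 = 1, d_5 = (57 - 1^2)/7 = 56/7 = 8, a_5 = floor((7 + 1)/8) = 1.
  m_6 = 8*1 - 1 = 7, d_6 = (57 - 7^2)/8 = 8/8 = 1, a_6 = floor((7 + 7)/1) = 14.
  m_7 = 1*14 - 7 = 7, d_7 = (57 - 7^2)/1 = 8/1 = 8: (m_7, d_7) = (m_1, d_1) = (7, 8), so from here the quotients repeat a_1, ..., a_6; the period length is 6.
Hence the expansion of sqrt(57) is a_0 = 7 followed by the repeating block 1, 1, 4, 1, 1, 14 (period 6).

[7; (1, 1, 4, 1, 1, 14)]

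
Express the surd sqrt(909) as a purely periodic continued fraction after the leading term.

[30; (6, 1, 2, 6, 2, 1, 6, 60)]

Write x_i = (sqrt(909) + m_i)/d_i with (m_0, d_0) = (0, 1). a_0 = floor(sqrt(909)) = 30, since 30^2 = 900 <= 909 < 961 = 31^2.
Iterate m_{i+1} = d_i*a_i - m_i, d_{i+1} = (909 - m_{i+1}^2)/d_i, a_{i+1} = floor((a_0 + m_{i+1})/d_{i+1}):
  m_1 = 1*30 - 0 = 30, d_1 = (909 - 30^2)/1 = 9/1 = 9, a_1 = floor((30 + 30)/9) = 6.
  m_2 = 9*6 - 30 = 24, d_2 = (909 - 24^2)/9 = 333/9 = 37, a_2 = floor((30 + 24)/37) = 1.
  m_3 = 37*1 - 24 = 13, d_3 = (909 - 13^2)/37 = 740/37 = 20, a_3 = floor((30 + 13)/20) = 2.
  m_4 = 20*2 - 13 = 27, d_4 = (909 - 27^2)/20 = 180/20 = 9, a_4 = floor((30 + 27)/9) = 6.
  m_5 = 9*6 - 27 = 27, d_5 = (909 - 27^2)/9 = 180/9 = 20, a_5 = floor((30 + 27)/20) = 2.
  m_6 = 20*2 - 27 = 13, d_6 = (909 - 13^2)/20 = 740/20 = 37, a_6 = floor((30 + 13)/37) = 1.
  m_7 = 37*1 - 13 = 24, d_7 = (909 - 24^2)/37 = 333/37 = 9, a_7 = floor((30 + 24)/9) = 6.
  m_8 = 9*6 - 24 = 30, d_8 = (909 - 30^2)/9 = 9/9 = 1, a_8 = floor((30 + 30)/1) = 60.
  m_9 = 1*60 - 30 = 30, d_9 = (909 - 30^2)/1 = 9/1 = 9: (m_9, d_9) = (m_1, d_1) = (30, 9), so from here the quotients repeat a_1, ..., a_8; the period length is 8.
Hence the expansion of sqrt(909) is a_0 = 30 followed by the repeating block 6, 1, 2, 6, 2, 1, 6, 60 (period 8).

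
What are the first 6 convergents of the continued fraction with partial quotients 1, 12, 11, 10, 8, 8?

1/1, 13/12, 144/133, 1453/1342, 11768/10869, 95597/88294

Using the convergent recurrence p_i = a_i*p_{i-1} + p_{i-2}, q_i = a_i*q_{i-1} + q_{i-2} with p_{-2}=0, p_{-1}=1, q_{-2}=1, q_{-1}=0:
  i=0: a_0=1, p_0 = 1*1 + 0 = 1, q_0 = 1*0 + 1 = 1.
  i=1: a_1=12, p_1 = 12*1 + 1 = 13, q_1 = 12*1 + 0 = 12.
  i=2: a_2=11, p_2 = 11*13 + 1 = 144, q_2 = 11*12 + 1 = 133.
  i=3: a_3=10, p_3 = 10*144 + 13 = 1453, q_3 = 10*133 + 12 = 1342.
  i=4: a_4=8, p_4 = 8*1453 + 144 = 11768, q_4 = 8*1342 + 133 = 10869.
  i=5: a_5=8, p_5 = 8*11768 + 1453 = 95597, q_5 = 8*10869 + 1342 = 88294.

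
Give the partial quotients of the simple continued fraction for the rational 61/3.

[20; 3]

Run the Euclidean algorithm on 61 and 3; the successive quotients are the partial quotients a_0, a_1, ... (each step inverts the fractional part left over by the previous one):
  61 = 20*3 + 1, so a_0 = 20.
  3 = 3*1 + 0, so a_1 = 3.
The remainder reaches 0 after 2 divisions, so the expansion has 2 partial quotients, read off in order.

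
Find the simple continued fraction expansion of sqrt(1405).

Write x_i = (sqrt(1405) + m_i)/d_i with (m_0, d_0) = (0, 1). a_0 = floor(sqrt(1405)) = 37, since 37^2 = 1369 <= 1405 < 1444 = 38^2.
Iterate m_{i+1} = d_i*a_i - m_i, d_{i+1} = (1405 - m_{i+1}^2)/d_i, a_{i+1} = floor((a_0 + m_{i+1})/d_{i+1}):
  m_1 = 1*37 - 0 = 37, d_1 = (1405 - 37^2)/1 = 36/1 = 36, a_1 = floor((37 + 37)/36) = 2.
  m_2 = 36*2 - 37 = 35, d_2 = (1405 - 35^2)/36 = 180/36 = 5, a_2 = floor((37 + 35)/5) = 14.
  m_3 = 5*14 - 35 = 35, d_3 = (1405 - 35^2)/5 = 180/5 = 36, a_3 = floor((37 + 35)/36) = 2.
  m_4 = 36*2 - 35 = 37, d_4 = (1405 - 37^2)/36 = 36/36 = 1, a_4 = floor((37 + 37)/1) = 74.
  m_5 = 1*74 - 37 = 37, d_5 = (1405 - 37^2)/1 = 36/1 = 36: (m_5, d_5) = (m_1, d_1) = (37, 36), so from here the quotients repeat a_1, ..., a_4; the period length is 4.
Hence the expansion of sqrt(1405) is a_0 = 37 followed by the repeating block 2, 14, 2, 74 (period 4).

[37; (2, 14, 2, 74)]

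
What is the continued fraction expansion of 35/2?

[17; 2]

Run the Euclidean algorithm on 35 and 2; the successive quotients are the partial quotients a_0, a_1, ... (each step inverts the fractional part left over by the previous one):
  35 = 17*2 + 1, so a_0 = 17.
  2 = 2*1 + 0, so a_1 = 2.
The remainder reaches 0 after 2 divisions, so the expansion has 2 partial quotients, read off in order.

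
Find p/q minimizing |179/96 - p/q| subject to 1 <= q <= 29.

Expand x = 179/96 as a continued fraction with the Euclidean algorithm:
  179 = 1*96 + 83, so a_0 = 1.
  96 = 1*83 + 13, so a_1 = 1.
  83 = 6*13 + 5, so a_2 = 6.
  13 = 2*5 + 3, so a_3 = 2.
  5 = 1*3 + 2, so a_4 = 1.
  3 = 1*2 + 1, so a_5 = 1.
  2 = 2*1 + 0, so a_6 = 2.
so x = [1; 1, 6, 2, 1, 1, 2].
Convergents (p_i = a_i*p_{i-1} + p_{i-2}, q_i = a_i*q_{i-1} + q_{i-2} with p_{-2}=0, p_{-1}=1, q_{-2}=1, q_{-1}=0), until the denominator exceeds 29:
  i=0: a_0=1, p_0 = 1*1 + 0 = 1, q_0 = 1*0 + 1 = 1.
  i=1: a_1=1, p_1 = 1*1 + 1 = 2, q_1 = 1*1 + 0 = 1.
  i=2: a_2=6, p_2 = 6*2 + 1 = 13, q_2 = 6*1 + 1 = 7.
  i=3: a_3=2, p_3 = 2*13 + 2 = 28, q_3 = 2*7 + 1 = 15.
  i=4: a_4=1, p_4 = 1*28 + 13 = 41, q_4 = 1*15 + 7 = 22.
  i=5: a_5=1, p_5 = 1*41 + 28 = 69, q_5 = 1*22 + 15 = 37.
q_5 = 37 > 29, so the last convergent with denominator <= 29 is p_4/q_4 = 41/22.
The closest fraction with denominator <= 29 is either p_4/q_4 or the intermediate fraction (k*p_4 + p_3)/(k*q_4 + q_3) with the largest k >= 1 whose denominator stays <= 29; these approach x as k grows, and every other convergent or intermediate fraction in range is farther away.
Largest k: floor((29 - q_3)/q_4) = floor((29 - 15)/22) = 0.
Since k = 0, no intermediate fraction beyond p_4/q_4 has denominator <= 29, so the convergent 41/22 is the closest (its error is |179*22 - 41*96|/(96*22) = 2/2112).

41/22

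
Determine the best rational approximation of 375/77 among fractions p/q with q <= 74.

263/54

Expand x = 375/77 as a continued fraction with the Euclidean algorithm:
  375 = 4*77 + 67, so a_0 = 4.
  77 = 1*67 + 10, so a_1 = 1.
  67 = 6*10 + 7, so a_2 = 6.
  10 = 1*7 + 3, so a_3 = 1.
  7 = 2*3 + 1, so a_4 = 2.
  3 = 3*1 + 0, so a_5 = 3.
so x = [4; 1, 6, 1, 2, 3].
Convergents (p_i = a_i*p_{i-1} + p_{i-2}, q_i = a_i*q_{i-1} + q_{i-2} with p_{-2}=0, p_{-1}=1, q_{-2}=1, q_{-1}=0), until the denominator exceeds 74:
  i=0: a_0=4, p_0 = 4*1 + 0 = 4, q_0 = 4*0 + 1 = 1.
  i=1: a_1=1, p_1 = 1*4 + 1 = 5, q_1 = 1*1 + 0 = 1.
  i=2: a_2=6, p_2 = 6*5 + 4 = 34, q_2 = 6*1 + 1 = 7.
  i=3: a_3=1, p_3 = 1*34 + 5 = 39, q_3 = 1*7 + 1 = 8.
  i=4: a_4=2, p_4 = 2*39 + 34 = 112, q_4 = 2*8 + 7 = 23.
  i=5: a_5=3, p_5 = 3*112 + 39 = 375, q_5 = 3*23 + 8 = 77.
q_5 = 77 > 74, so the last convergent with denominator <= 74 is p_4/q_4 = 112/23.
The closest fraction with denominator <= 74 is either p_4/q_4 or the intermediate fraction (k*p_4 + p_3)/(k*q_4 + q_3) with the largest k >= 1 whose denominator stays <= 74; these approach x as k grows, and every other convergent or intermediate fraction in range is farther away.
Largest k: floor((74 - q_3)/q_4) = floor((74 - 8)/23) = 2.
That gives (2*112 + 39)/(2*23 + 8) = 263/54.
Compare the errors: |x - 112/23| = |375*23 - 112*77|/(77*23) = 1/1771, and |x - 263/54| = |375*54 - 263*77|/(77*54) = 1/4158.
Cross-multiplying, 1*1771 = 1771 < 4158 = 1*4158, so 1/4158 is smaller: the intermediate fraction 263/54 is closer to x than 112/23.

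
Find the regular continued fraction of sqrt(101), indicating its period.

Write x_i = (sqrt(101) + m_i)/d_i with (m_0, d_0) = (0, 1). a_0 = floor(sqrt(101)) = 10, since 10^2 = 100 <= 101 < 121 = 11^2.
Iterate m_{i+1} = d_i*a_i - m_i, d_{i+1} = (101 - m_{i+1}^2)/d_i, a_{i+1} = floor((a_0 + m_{i+1})/d_{i+1}):
  m_1 = 1*10 - 0 = 10, d_1 = (101 - 10^2)/1 = 1/1 = 1, a_1 = floor((10 + 10)/1) = 20.
  m_2 = 1*20 - 10 = 10, d_2 = (101 - 10^2)/1 = 1/1 = 1: (m_2, d_2) = (m_1, d_1) = (10, 1), so from here the quotient a_1 repeats; the period length is 1.
Hence the expansion of sqrt(101) is a_0 = 10 followed by the repeating block 20 (period 1).

[10; (20)]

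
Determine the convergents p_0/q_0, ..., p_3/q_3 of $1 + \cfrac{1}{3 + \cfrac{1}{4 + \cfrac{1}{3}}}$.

1/1, 4/3, 17/13, 55/42

Using the convergent recurrence p_i = a_i*p_{i-1} + p_{i-2}, q_i = a_i*q_{i-1} + q_{i-2} with p_{-2}=0, p_{-1}=1, q_{-2}=1, q_{-1}=0:
  i=0: a_0=1, p_0 = 1*1 + 0 = 1, q_0 = 1*0 + 1 = 1.
  i=1: a_1=3, p_1 = 3*1 + 1 = 4, q_1 = 3*1 + 0 = 3.
  i=2: a_2=4, p_2 = 4*4 + 1 = 17, q_2 = 4*3 + 1 = 13.
  i=3: a_3=3, p_3 = 3*17 + 4 = 55, q_3 = 3*13 + 3 = 42.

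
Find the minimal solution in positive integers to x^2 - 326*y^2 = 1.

(x, y) = (325, 18)

First expand sqrt(326) as a continued fraction. With x_i = (sqrt(326) + m_i)/d_i and (m_0, d_0) = (0, 1): a_0 = floor(sqrt(326)) = 18, since 18^2 = 324 <= 326 < 361 = 19^2.
Iterate m_{i+1} = d_i*a_i - m_i, d_{i+1} = (326 - m_{i+1}^2)/d_i, a_{i+1} = floor((a_0 + m_{i+1})/d_{i+1}):
  m_1 = 1*18 - 0 = 18, d_1 = (326 - 18^2)/1 = 2/1 = 2, a_1 = floor((18 + 18)/2) = 18.
  m_2 = 2*18 - 18 = 18, d_2 = (326 - 18^2)/2 = 2/2 = 1, a_2 = floor((18 + 18)/1) = 36.
  m_3 = 1*36 - 18 = 18, d_3 = (326 - 18^2)/1 = 2/1 = 2: (m_3, d_3) = (m_1, d_1) = (18, 2), so from here the quotients repeat a_1, a_2; the period length is 2.
So sqrt(326) = [18; (18, 36)] with period length k = 2.
k is even, so the fundamental solution of x^2 - 326y^2 = 1 is (p_{k-1}, q_{k-1}) = (p_1, q_1); compute convergents through index 1.
Convergents (p_i = a_i*p_{i-1} + p_{i-2}, q_i = a_i*q_{i-1} + q_{i-2} with p_{-2}=0, p_{-1}=1, q_{-2}=1, q_{-1}=0):
  i=0: a_0=18, p_0 = 18*1 + 0 = 18, q_0 = 18*0 + 1 = 1.
  i=1: a_1=18, p_1 = 18*18 + 1 = 325, q_1 = 18*1 + 0 = 18.
Check: 325^2 - 326*18^2 = 105625 - 105624 = 1, so (x, y) = (325, 18) solves the equation, and by the theorem it is the least positive solution.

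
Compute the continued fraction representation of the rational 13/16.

Run the Euclidean algorithm on 13 and 16; the successive quotients are the partial quotients a_0, a_1, ... (each step inverts the fractional part left over by the previous one):
  13 = 0*16 + 13, so a_0 = 0.
  16 = 1*13 + 3, so a_1 = 1.
  13 = 4*3 + 1, so a_2 = 4.
  3 = 3*1 + 0, so a_3 = 3.
The remainder reaches 0 after 4 divisions, so the expansion has 4 partial quotients, read off in order.

[0; 1, 4, 3]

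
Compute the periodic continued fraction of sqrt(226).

[15; (30)]

Write x_i = (sqrt(226) + m_i)/d_i with (m_0, d_0) = (0, 1). a_0 = floor(sqrt(226)) = 15, since 15^2 = 225 <= 226 < 256 = 16^2.
Iterate m_{i+1} = d_i*a_i - m_i, d_{i+1} = (226 - m_{i+1}^2)/d_i, a_{i+1} = floor((a_0 + m_{i+1})/d_{i+1}):
  m_1 = 1*15 - 0 = 15, d_1 = (226 - 15^2)/1 = 1/1 = 1, a_1 = floor((15 + 15)/1) = 30.
  m_2 = 1*30 - 15 = 15, d_2 = (226 - 15^2)/1 = 1/1 = 1: (m_2, d_2) = (m_1, d_1) = (15, 1), so from here the quotient a_1 repeats; the period length is 1.
Hence the expansion of sqrt(226) is a_0 = 15 followed by the repeating block 30 (period 1).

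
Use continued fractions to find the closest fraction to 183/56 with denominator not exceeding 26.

Expand x = 183/56 as a continued fraction with the Euclidean algorithm:
  183 = 3*56 + 15, so a_0 = 3.
  56 = 3*15 + 11, so a_1 = 3.
  15 = 1*11 + 4, so a_2 = 1.
  11 = 2*4 + 3, so a_3 = 2.
  4 = 1*3 + 1, so a_4 = 1.
  3 = 3*1 + 0, so a_5 = 3.
so x = [3; 3, 1, 2, 1, 3].
Convergents (p_i = a_i*p_{i-1} + p_{i-2}, q_i = a_i*q_{i-1} + q_{i-2} with p_{-2}=0, p_{-1}=1, q_{-2}=1, q_{-1}=0), until the denominator exceeds 26:
  i=0: a_0=3, p_0 = 3*1 + 0 = 3, q_0 = 3*0 + 1 = 1.
  i=1: a_1=3, p_1 = 3*3 + 1 = 10, q_1 = 3*1 + 0 = 3.
  i=2: a_2=1, p_2 = 1*10 + 3 = 13, q_2 = 1*3 + 1 = 4.
  i=3: a_3=2, p_3 = 2*13 + 10 = 36, q_3 = 2*4 + 3 = 11.
  i=4: a_4=1, p_4 = 1*36 + 13 = 49, q_4 = 1*11 + 4 = 15.
  i=5: a_5=3, p_5 = 3*49 + 36 = 183, q_5 = 3*15 + 11 = 56.
q_5 = 56 > 26, so the last convergent with denominator <= 26 is p_4/q_4 = 49/15.
The closest fraction with denominator <= 26 is either p_4/q_4 or the intermediate fraction (k*p_4 + p_3)/(k*q_4 + q_3) with the largest k >= 1 whose denominator stays <= 26; these approach x as k grows, and every other convergent or intermediate fraction in range is farther away.
Largest k: floor((26 - q_3)/q_4) = floor((26 - 11)/15) = 1.
That gives (1*49 + 36)/(1*15 + 11) = 85/26.
Compare the errors: |x - 49/15| = |183*15 - 49*56|/(56*15) = 1/840, and |x - 85/26| = |183*26 - 85*56|/(56*26) = 2/1456.
Cross-multiplying, 1*1456 = 1456 < 1680 = 2*840, so 1/840 is smaller: the convergent 49/15 is closer to x than 85/26.

49/15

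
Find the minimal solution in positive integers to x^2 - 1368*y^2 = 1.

(x, y) = (37, 1)

First expand sqrt(1368) as a continued fraction. With x_i = (sqrt(1368) + m_i)/d_i and (m_0, d_0) = (0, 1): a_0 = floor(sqrt(1368)) = 36, since 36^2 = 1296 <= 1368 < 1369 = 37^2.
Iterate m_{i+1} = d_i*a_i - m_i, d_{i+1} = (1368 - m_{i+1}^2)/d_i, a_{i+1} = floor((a_0 + m_{i+1})/d_{i+1}):
  m_1 = 1*36 - 0 = 36, d_1 = (1368 - 36^2)/1 = 72/1 = 72, a_1 = floor((36 + 36)/72) = 1.
  m_2 = 72*1 - 36 = 36, d_2 = (1368 - 36^2)/72 = 72/72 = 1, a_2 = floor((36 + 36)/1) = 72.
  m_3 = 1*72 - 36 = 36, d_3 = (1368 - 36^2)/1 = 72/1 = 72: (m_3, d_3) = (m_1, d_1) = (36, 72), so from here the quotients repeat a_1, a_2; the period length is 2.
So sqrt(1368) = [36; (1, 72)] with period length k = 2.
k is even, so the fundamental solution of x^2 - 1368y^2 = 1 is (p_{k-1}, q_{k-1}) = (p_1, q_1); compute convergents through index 1.
Convergents (p_i = a_i*p_{i-1} + p_{i-2}, q_i = a_i*q_{i-1} + q_{i-2} with p_{-2}=0, p_{-1}=1, q_{-2}=1, q_{-1}=0):
  i=0: a_0=36, p_0 = 36*1 + 0 = 36, q_0 = 36*0 + 1 = 1.
  i=1: a_1=1, p_1 = 1*36 + 1 = 37, q_1 = 1*1 + 0 = 1.
Check: 37^2 - 1368*1^2 = 1369 - 1368 = 1, so (x, y) = (37, 1) solves the equation, and by the theorem it is the least positive solution.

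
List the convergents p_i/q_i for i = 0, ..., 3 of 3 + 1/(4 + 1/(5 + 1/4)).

Using the convergent recurrence p_i = a_i*p_{i-1} + p_{i-2}, q_i = a_i*q_{i-1} + q_{i-2} with p_{-2}=0, p_{-1}=1, q_{-2}=1, q_{-1}=0:
  i=0: a_0=3, p_0 = 3*1 + 0 = 3, q_0 = 3*0 + 1 = 1.
  i=1: a_1=4, p_1 = 4*3 + 1 = 13, q_1 = 4*1 + 0 = 4.
  i=2: a_2=5, p_2 = 5*13 + 3 = 68, q_2 = 5*4 + 1 = 21.
  i=3: a_3=4, p_3 = 4*68 + 13 = 285, q_3 = 4*21 + 4 = 88.

3/1, 13/4, 68/21, 285/88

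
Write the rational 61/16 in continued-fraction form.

Run the Euclidean algorithm on 61 and 16; the successive quotients are the partial quotients a_0, a_1, ... (each step inverts the fractional part left over by the previous one):
  61 = 3*16 + 13, so a_0 = 3.
  16 = 1*13 + 3, so a_1 = 1.
  13 = 4*3 + 1, so a_2 = 4.
  3 = 3*1 + 0, so a_3 = 3.
The remainder reaches 0 after 4 divisions, so the expansion has 4 partial quotients, read off in order.

[3; 1, 4, 3]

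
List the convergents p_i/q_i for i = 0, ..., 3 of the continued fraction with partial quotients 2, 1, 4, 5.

Using the convergent recurrence p_i = a_i*p_{i-1} + p_{i-2}, q_i = a_i*q_{i-1} + q_{i-2} with p_{-2}=0, p_{-1}=1, q_{-2}=1, q_{-1}=0:
  i=0: a_0=2, p_0 = 2*1 + 0 = 2, q_0 = 2*0 + 1 = 1.
  i=1: a_1=1, p_1 = 1*2 + 1 = 3, q_1 = 1*1 + 0 = 1.
  i=2: a_2=4, p_2 = 4*3 + 2 = 14, q_2 = 4*1 + 1 = 5.
  i=3: a_3=5, p_3 = 5*14 + 3 = 73, q_3 = 5*5 + 1 = 26.

2/1, 3/1, 14/5, 73/26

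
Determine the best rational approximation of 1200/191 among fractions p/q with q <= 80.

289/46

Expand x = 1200/191 as a continued fraction with the Euclidean algorithm:
  1200 = 6*191 + 54, so a_0 = 6.
  191 = 3*54 + 29, so a_1 = 3.
  54 = 1*29 + 25, so a_2 = 1.
  29 = 1*25 + 4, so a_3 = 1.
  25 = 6*4 + 1, so a_4 = 6.
  4 = 4*1 + 0, so a_5 = 4.
so x = [6; 3, 1, 1, 6, 4].
Convergents (p_i = a_i*p_{i-1} + p_{i-2}, q_i = a_i*q_{i-1} + q_{i-2} with p_{-2}=0, p_{-1}=1, q_{-2}=1, q_{-1}=0), until the denominator exceeds 80:
  i=0: a_0=6, p_0 = 6*1 + 0 = 6, q_0 = 6*0 + 1 = 1.
  i=1: a_1=3, p_1 = 3*6 + 1 = 19, q_1 = 3*1 + 0 = 3.
  i=2: a_2=1, p_2 = 1*19 + 6 = 25, q_2 = 1*3 + 1 = 4.
  i=3: a_3=1, p_3 = 1*25 + 19 = 44, q_3 = 1*4 + 3 = 7.
  i=4: a_4=6, p_4 = 6*44 + 25 = 289, q_4 = 6*7 + 4 = 46.
  i=5: a_5=4, p_5 = 4*289 + 44 = 1200, q_5 = 4*46 + 7 = 191.
q_5 = 191 > 80, so the last convergent with denominator <= 80 is p_4/q_4 = 289/46.
The closest fraction with denominator <= 80 is either p_4/q_4 or the intermediate fraction (k*p_4 + p_3)/(k*q_4 + q_3) with the largest k >= 1 whose denominator stays <= 80; these approach x as k grows, and every other convergent or intermediate fraction in range is farther away.
Largest k: floor((80 - q_3)/q_4) = floor((80 - 7)/46) = 1.
That gives (1*289 + 44)/(1*46 + 7) = 333/53.
Compare the errors: |x - 289/46| = |1200*46 - 289*191|/(191*46) = 1/8786, and |x - 333/53| = |1200*53 - 333*191|/(191*53) = 3/10123.
Cross-multiplying, 1*10123 = 10123 < 26358 = 3*8786, so 1/8786 is smaller: the convergent 289/46 is closer to x than 333/53.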